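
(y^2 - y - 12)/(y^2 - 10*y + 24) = (y + 3)/(y - 6)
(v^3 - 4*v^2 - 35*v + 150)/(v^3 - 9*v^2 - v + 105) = (v^2 + v - 30)/(v^2 - 4*v - 21)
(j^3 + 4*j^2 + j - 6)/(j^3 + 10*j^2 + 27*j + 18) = (j^2 + j - 2)/(j^2 + 7*j + 6)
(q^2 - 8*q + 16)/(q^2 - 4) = (q^2 - 8*q + 16)/(q^2 - 4)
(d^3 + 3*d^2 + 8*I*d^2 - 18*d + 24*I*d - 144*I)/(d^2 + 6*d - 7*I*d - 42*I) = (d^2 + d*(-3 + 8*I) - 24*I)/(d - 7*I)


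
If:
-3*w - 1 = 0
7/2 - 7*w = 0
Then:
No Solution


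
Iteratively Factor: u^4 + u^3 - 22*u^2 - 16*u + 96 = (u - 4)*(u^3 + 5*u^2 - 2*u - 24) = (u - 4)*(u + 4)*(u^2 + u - 6) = (u - 4)*(u + 3)*(u + 4)*(u - 2)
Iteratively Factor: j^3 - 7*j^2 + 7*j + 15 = (j - 3)*(j^2 - 4*j - 5) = (j - 3)*(j + 1)*(j - 5)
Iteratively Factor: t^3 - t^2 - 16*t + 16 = (t - 1)*(t^2 - 16) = (t - 4)*(t - 1)*(t + 4)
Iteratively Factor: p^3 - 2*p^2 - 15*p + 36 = (p - 3)*(p^2 + p - 12) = (p - 3)^2*(p + 4)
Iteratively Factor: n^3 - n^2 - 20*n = (n + 4)*(n^2 - 5*n) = (n - 5)*(n + 4)*(n)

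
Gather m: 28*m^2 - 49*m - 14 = 28*m^2 - 49*m - 14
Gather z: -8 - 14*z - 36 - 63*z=-77*z - 44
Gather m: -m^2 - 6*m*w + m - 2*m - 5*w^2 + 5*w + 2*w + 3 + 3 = -m^2 + m*(-6*w - 1) - 5*w^2 + 7*w + 6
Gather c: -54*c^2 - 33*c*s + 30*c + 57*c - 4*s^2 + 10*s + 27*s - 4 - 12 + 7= -54*c^2 + c*(87 - 33*s) - 4*s^2 + 37*s - 9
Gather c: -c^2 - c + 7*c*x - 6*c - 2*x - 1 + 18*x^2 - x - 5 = -c^2 + c*(7*x - 7) + 18*x^2 - 3*x - 6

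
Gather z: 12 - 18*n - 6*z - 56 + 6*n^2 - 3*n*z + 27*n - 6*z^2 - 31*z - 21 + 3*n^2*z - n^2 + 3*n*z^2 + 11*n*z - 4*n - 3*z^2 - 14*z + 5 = 5*n^2 + 5*n + z^2*(3*n - 9) + z*(3*n^2 + 8*n - 51) - 60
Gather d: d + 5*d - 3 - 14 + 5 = 6*d - 12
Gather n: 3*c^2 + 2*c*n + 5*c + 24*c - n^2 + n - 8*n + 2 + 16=3*c^2 + 29*c - n^2 + n*(2*c - 7) + 18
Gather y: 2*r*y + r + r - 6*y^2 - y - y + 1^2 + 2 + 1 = 2*r - 6*y^2 + y*(2*r - 2) + 4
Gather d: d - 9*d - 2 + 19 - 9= 8 - 8*d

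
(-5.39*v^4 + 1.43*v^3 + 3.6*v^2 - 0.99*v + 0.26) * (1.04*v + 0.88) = -5.6056*v^5 - 3.256*v^4 + 5.0024*v^3 + 2.1384*v^2 - 0.6008*v + 0.2288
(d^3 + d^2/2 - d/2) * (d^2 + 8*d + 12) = d^5 + 17*d^4/2 + 31*d^3/2 + 2*d^2 - 6*d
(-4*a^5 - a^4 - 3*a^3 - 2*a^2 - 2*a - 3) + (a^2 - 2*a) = -4*a^5 - a^4 - 3*a^3 - a^2 - 4*a - 3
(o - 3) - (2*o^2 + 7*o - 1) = -2*o^2 - 6*o - 2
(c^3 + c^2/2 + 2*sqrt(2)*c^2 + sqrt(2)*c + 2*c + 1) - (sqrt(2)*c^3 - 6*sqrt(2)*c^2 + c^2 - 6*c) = -sqrt(2)*c^3 + c^3 - c^2/2 + 8*sqrt(2)*c^2 + sqrt(2)*c + 8*c + 1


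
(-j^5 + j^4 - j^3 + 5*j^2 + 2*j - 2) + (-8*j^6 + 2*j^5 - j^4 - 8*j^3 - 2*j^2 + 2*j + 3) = -8*j^6 + j^5 - 9*j^3 + 3*j^2 + 4*j + 1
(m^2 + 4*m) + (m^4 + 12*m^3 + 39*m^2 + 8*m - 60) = m^4 + 12*m^3 + 40*m^2 + 12*m - 60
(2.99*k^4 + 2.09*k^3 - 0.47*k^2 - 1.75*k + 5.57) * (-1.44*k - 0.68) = -4.3056*k^5 - 5.0428*k^4 - 0.7444*k^3 + 2.8396*k^2 - 6.8308*k - 3.7876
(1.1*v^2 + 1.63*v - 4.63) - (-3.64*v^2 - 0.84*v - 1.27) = 4.74*v^2 + 2.47*v - 3.36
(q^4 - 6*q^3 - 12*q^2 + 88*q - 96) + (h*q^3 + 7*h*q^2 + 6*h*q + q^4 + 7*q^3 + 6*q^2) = h*q^3 + 7*h*q^2 + 6*h*q + 2*q^4 + q^3 - 6*q^2 + 88*q - 96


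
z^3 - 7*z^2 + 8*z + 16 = (z - 4)^2*(z + 1)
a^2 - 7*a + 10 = (a - 5)*(a - 2)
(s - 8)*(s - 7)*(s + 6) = s^3 - 9*s^2 - 34*s + 336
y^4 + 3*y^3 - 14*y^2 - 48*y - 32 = (y - 4)*(y + 1)*(y + 2)*(y + 4)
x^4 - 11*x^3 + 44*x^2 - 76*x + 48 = (x - 4)*(x - 3)*(x - 2)^2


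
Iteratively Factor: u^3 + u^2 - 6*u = (u)*(u^2 + u - 6) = u*(u - 2)*(u + 3)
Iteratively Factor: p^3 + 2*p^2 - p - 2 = (p + 2)*(p^2 - 1) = (p - 1)*(p + 2)*(p + 1)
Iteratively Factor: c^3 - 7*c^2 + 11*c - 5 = (c - 1)*(c^2 - 6*c + 5) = (c - 5)*(c - 1)*(c - 1)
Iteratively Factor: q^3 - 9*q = (q)*(q^2 - 9) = q*(q - 3)*(q + 3)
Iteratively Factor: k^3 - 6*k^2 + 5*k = (k)*(k^2 - 6*k + 5) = k*(k - 1)*(k - 5)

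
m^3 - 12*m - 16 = (m - 4)*(m + 2)^2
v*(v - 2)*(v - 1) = v^3 - 3*v^2 + 2*v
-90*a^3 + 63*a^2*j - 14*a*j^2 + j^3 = (-6*a + j)*(-5*a + j)*(-3*a + j)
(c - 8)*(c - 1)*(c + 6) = c^3 - 3*c^2 - 46*c + 48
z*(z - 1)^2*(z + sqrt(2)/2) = z^4 - 2*z^3 + sqrt(2)*z^3/2 - sqrt(2)*z^2 + z^2 + sqrt(2)*z/2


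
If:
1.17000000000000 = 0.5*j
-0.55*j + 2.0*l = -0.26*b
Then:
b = 4.95 - 7.69230769230769*l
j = 2.34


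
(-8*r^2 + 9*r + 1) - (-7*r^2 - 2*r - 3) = -r^2 + 11*r + 4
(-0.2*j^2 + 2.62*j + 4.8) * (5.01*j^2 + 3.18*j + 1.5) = -1.002*j^4 + 12.4902*j^3 + 32.0796*j^2 + 19.194*j + 7.2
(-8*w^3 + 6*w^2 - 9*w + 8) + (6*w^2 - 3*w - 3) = -8*w^3 + 12*w^2 - 12*w + 5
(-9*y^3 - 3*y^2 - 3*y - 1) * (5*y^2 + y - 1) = -45*y^5 - 24*y^4 - 9*y^3 - 5*y^2 + 2*y + 1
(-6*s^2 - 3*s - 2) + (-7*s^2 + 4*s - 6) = -13*s^2 + s - 8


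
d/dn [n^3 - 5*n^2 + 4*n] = 3*n^2 - 10*n + 4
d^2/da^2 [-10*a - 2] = 0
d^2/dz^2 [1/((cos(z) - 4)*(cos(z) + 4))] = 2*(-2*sin(z)^4 + 33*sin(z)^2 - 15)/((cos(z) - 4)^3*(cos(z) + 4)^3)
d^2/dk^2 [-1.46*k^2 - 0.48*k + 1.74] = -2.92000000000000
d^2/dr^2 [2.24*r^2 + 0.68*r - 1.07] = 4.48000000000000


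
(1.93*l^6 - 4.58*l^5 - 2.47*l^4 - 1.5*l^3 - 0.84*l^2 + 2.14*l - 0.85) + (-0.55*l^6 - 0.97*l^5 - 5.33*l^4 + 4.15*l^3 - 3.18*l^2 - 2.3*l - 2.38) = 1.38*l^6 - 5.55*l^5 - 7.8*l^4 + 2.65*l^3 - 4.02*l^2 - 0.16*l - 3.23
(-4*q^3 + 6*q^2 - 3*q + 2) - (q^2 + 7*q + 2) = -4*q^3 + 5*q^2 - 10*q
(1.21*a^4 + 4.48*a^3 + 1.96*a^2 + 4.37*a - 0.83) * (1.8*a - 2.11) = 2.178*a^5 + 5.5109*a^4 - 5.9248*a^3 + 3.7304*a^2 - 10.7147*a + 1.7513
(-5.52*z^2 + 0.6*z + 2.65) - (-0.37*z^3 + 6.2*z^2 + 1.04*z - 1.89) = 0.37*z^3 - 11.72*z^2 - 0.44*z + 4.54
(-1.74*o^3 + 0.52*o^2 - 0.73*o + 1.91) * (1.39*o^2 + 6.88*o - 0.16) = -2.4186*o^5 - 11.2484*o^4 + 2.8413*o^3 - 2.4507*o^2 + 13.2576*o - 0.3056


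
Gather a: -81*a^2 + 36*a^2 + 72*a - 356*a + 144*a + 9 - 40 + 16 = -45*a^2 - 140*a - 15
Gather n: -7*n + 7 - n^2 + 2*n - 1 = -n^2 - 5*n + 6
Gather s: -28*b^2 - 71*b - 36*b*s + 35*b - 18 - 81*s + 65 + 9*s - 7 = -28*b^2 - 36*b + s*(-36*b - 72) + 40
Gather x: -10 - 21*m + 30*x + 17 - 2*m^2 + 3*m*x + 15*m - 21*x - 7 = -2*m^2 - 6*m + x*(3*m + 9)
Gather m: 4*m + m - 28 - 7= 5*m - 35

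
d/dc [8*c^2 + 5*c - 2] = 16*c + 5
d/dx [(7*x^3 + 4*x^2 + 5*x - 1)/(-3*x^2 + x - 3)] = (-21*x^4 + 14*x^3 - 44*x^2 - 30*x - 14)/(9*x^4 - 6*x^3 + 19*x^2 - 6*x + 9)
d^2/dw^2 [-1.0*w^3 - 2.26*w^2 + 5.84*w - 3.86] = -6.0*w - 4.52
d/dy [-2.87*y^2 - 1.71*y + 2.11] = -5.74*y - 1.71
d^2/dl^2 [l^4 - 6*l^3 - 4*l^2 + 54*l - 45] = 12*l^2 - 36*l - 8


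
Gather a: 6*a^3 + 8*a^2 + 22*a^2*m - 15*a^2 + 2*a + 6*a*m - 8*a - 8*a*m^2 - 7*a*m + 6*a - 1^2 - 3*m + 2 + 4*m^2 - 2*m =6*a^3 + a^2*(22*m - 7) + a*(-8*m^2 - m) + 4*m^2 - 5*m + 1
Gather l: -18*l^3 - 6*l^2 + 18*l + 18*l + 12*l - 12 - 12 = -18*l^3 - 6*l^2 + 48*l - 24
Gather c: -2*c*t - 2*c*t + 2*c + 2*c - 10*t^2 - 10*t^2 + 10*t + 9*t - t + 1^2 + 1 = c*(4 - 4*t) - 20*t^2 + 18*t + 2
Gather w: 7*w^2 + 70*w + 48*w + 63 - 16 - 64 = 7*w^2 + 118*w - 17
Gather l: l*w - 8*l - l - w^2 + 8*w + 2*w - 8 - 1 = l*(w - 9) - w^2 + 10*w - 9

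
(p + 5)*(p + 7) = p^2 + 12*p + 35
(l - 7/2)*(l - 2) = l^2 - 11*l/2 + 7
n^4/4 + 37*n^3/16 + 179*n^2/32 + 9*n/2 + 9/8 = (n/2 + 1/4)*(n/2 + 1)*(n + 3/4)*(n + 6)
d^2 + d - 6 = (d - 2)*(d + 3)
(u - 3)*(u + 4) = u^2 + u - 12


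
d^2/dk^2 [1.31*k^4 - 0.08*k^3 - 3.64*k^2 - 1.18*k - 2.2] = 15.72*k^2 - 0.48*k - 7.28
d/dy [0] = 0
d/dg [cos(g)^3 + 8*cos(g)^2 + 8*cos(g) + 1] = (3*sin(g)^2 - 16*cos(g) - 11)*sin(g)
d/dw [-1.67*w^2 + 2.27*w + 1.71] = 2.27 - 3.34*w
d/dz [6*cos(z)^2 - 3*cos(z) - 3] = 3*(1 - 4*cos(z))*sin(z)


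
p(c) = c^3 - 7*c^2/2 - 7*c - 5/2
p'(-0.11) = -6.19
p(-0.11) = -1.77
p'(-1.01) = 3.13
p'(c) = 3*c^2 - 7*c - 7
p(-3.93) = -89.75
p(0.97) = -11.67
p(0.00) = -2.50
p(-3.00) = -40.00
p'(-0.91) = 1.85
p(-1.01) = -0.03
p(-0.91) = 0.22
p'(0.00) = -7.00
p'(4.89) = 30.51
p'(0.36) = -9.13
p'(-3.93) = 66.84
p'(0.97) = -10.97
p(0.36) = -5.43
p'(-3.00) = 41.00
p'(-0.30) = -4.63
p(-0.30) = -0.74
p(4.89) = -3.49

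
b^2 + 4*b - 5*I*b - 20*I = (b + 4)*(b - 5*I)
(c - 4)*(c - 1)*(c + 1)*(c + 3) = c^4 - c^3 - 13*c^2 + c + 12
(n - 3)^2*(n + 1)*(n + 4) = n^4 - n^3 - 17*n^2 + 21*n + 36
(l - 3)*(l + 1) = l^2 - 2*l - 3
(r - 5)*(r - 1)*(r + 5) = r^3 - r^2 - 25*r + 25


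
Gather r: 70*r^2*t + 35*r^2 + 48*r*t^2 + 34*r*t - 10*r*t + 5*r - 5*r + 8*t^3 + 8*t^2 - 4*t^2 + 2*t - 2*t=r^2*(70*t + 35) + r*(48*t^2 + 24*t) + 8*t^3 + 4*t^2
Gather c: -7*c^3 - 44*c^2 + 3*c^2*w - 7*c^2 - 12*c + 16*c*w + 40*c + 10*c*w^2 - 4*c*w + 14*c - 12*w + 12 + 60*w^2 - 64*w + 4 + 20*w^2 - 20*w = -7*c^3 + c^2*(3*w - 51) + c*(10*w^2 + 12*w + 42) + 80*w^2 - 96*w + 16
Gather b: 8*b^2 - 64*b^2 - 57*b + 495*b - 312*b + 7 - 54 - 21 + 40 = -56*b^2 + 126*b - 28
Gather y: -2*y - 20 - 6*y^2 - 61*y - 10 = -6*y^2 - 63*y - 30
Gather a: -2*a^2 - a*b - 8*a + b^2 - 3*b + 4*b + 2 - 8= -2*a^2 + a*(-b - 8) + b^2 + b - 6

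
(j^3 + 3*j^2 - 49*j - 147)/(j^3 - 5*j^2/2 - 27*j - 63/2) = 2*(j + 7)/(2*j + 3)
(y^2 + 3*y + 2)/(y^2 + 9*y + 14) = (y + 1)/(y + 7)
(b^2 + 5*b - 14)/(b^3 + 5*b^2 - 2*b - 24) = (b + 7)/(b^2 + 7*b + 12)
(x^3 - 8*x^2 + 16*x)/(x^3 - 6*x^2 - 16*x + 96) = x*(x - 4)/(x^2 - 2*x - 24)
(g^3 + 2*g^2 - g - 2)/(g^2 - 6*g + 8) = (g^3 + 2*g^2 - g - 2)/(g^2 - 6*g + 8)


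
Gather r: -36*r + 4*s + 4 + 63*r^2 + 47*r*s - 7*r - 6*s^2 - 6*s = 63*r^2 + r*(47*s - 43) - 6*s^2 - 2*s + 4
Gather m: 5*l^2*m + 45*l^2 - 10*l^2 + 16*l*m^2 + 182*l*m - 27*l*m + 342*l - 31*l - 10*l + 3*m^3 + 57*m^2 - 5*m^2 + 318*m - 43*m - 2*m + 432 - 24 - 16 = 35*l^2 + 301*l + 3*m^3 + m^2*(16*l + 52) + m*(5*l^2 + 155*l + 273) + 392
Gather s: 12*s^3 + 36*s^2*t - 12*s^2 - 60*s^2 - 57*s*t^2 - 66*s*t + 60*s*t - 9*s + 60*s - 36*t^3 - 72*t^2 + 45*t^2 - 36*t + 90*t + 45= 12*s^3 + s^2*(36*t - 72) + s*(-57*t^2 - 6*t + 51) - 36*t^3 - 27*t^2 + 54*t + 45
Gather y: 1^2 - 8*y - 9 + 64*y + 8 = 56*y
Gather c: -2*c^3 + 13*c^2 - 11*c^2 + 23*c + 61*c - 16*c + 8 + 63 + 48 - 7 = -2*c^3 + 2*c^2 + 68*c + 112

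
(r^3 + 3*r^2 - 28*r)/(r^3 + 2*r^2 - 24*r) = (r + 7)/(r + 6)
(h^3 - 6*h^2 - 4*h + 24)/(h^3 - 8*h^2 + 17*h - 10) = (h^2 - 4*h - 12)/(h^2 - 6*h + 5)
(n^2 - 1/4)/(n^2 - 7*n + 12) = (n^2 - 1/4)/(n^2 - 7*n + 12)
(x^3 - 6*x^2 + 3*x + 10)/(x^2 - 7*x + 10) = x + 1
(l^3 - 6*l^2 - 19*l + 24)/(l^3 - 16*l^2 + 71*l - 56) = (l + 3)/(l - 7)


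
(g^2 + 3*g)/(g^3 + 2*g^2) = (g + 3)/(g*(g + 2))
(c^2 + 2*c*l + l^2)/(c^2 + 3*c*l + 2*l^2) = (c + l)/(c + 2*l)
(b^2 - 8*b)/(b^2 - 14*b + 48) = b/(b - 6)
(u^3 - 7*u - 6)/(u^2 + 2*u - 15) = (u^2 + 3*u + 2)/(u + 5)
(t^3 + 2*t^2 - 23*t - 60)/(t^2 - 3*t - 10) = (t^2 + 7*t + 12)/(t + 2)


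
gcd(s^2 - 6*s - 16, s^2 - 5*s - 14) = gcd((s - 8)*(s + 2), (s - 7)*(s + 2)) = s + 2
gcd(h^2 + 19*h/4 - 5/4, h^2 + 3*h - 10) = h + 5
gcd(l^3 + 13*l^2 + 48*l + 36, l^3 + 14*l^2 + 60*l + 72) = l^2 + 12*l + 36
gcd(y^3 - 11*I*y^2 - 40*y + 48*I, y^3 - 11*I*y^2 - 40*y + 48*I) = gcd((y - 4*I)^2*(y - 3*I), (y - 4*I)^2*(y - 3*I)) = y^3 - 11*I*y^2 - 40*y + 48*I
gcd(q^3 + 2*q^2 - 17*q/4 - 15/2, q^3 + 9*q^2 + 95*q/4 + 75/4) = q^2 + 4*q + 15/4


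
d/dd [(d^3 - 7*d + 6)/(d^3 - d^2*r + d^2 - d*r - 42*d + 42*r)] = ((3*d^2 - 7)*(d^3 - d^2*r + d^2 - d*r - 42*d + 42*r) + (d^3 - 7*d + 6)*(-3*d^2 + 2*d*r - 2*d + r + 42))/(d^3 - d^2*r + d^2 - d*r - 42*d + 42*r)^2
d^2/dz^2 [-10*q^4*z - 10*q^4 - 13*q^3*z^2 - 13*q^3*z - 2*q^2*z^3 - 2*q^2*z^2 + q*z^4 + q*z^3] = 2*q*(-13*q^2 - 6*q*z - 2*q + 6*z^2 + 3*z)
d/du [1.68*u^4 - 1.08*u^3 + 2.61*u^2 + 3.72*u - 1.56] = 6.72*u^3 - 3.24*u^2 + 5.22*u + 3.72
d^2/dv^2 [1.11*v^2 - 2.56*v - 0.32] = 2.22000000000000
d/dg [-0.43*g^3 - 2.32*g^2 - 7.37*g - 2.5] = -1.29*g^2 - 4.64*g - 7.37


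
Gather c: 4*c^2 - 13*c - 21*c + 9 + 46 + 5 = 4*c^2 - 34*c + 60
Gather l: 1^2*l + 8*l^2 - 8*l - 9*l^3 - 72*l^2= -9*l^3 - 64*l^2 - 7*l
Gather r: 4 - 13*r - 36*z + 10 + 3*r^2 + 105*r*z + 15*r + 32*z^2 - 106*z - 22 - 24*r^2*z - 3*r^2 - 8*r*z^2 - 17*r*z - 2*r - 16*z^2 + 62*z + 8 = -24*r^2*z + r*(-8*z^2 + 88*z) + 16*z^2 - 80*z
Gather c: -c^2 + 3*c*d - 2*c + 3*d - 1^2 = -c^2 + c*(3*d - 2) + 3*d - 1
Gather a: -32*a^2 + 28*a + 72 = -32*a^2 + 28*a + 72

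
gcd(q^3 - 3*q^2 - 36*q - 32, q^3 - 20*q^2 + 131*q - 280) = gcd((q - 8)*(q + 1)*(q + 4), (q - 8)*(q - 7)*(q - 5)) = q - 8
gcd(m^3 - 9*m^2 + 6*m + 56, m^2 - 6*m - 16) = m + 2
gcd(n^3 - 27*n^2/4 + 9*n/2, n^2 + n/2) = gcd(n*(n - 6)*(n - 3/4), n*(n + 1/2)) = n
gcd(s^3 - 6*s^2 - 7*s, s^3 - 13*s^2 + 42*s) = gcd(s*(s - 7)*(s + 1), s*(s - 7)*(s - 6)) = s^2 - 7*s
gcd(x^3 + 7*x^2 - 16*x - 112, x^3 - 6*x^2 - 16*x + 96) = x^2 - 16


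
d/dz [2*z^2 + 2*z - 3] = 4*z + 2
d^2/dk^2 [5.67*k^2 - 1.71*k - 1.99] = 11.3400000000000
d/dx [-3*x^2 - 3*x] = -6*x - 3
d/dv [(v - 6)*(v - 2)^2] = (v - 2)*(3*v - 14)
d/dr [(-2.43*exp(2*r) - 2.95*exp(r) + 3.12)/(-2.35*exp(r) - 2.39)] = (5.7105*exp(2*r) + 11.6154*exp(r) + 14.3825)*exp(r)/(5.5225*exp(2*r) + 11.233*exp(r) + 5.7121)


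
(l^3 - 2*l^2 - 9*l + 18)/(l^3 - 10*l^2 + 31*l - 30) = (l + 3)/(l - 5)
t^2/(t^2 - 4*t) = t/(t - 4)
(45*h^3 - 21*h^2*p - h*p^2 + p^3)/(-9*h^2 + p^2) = (-15*h^2 + 2*h*p + p^2)/(3*h + p)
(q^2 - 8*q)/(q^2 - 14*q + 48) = q/(q - 6)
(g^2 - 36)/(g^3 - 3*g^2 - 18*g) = (g + 6)/(g*(g + 3))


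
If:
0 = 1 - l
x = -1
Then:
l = 1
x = -1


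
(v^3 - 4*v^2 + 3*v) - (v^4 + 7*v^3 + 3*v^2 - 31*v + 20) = -v^4 - 6*v^3 - 7*v^2 + 34*v - 20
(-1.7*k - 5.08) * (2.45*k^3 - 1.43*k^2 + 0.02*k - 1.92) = -4.165*k^4 - 10.015*k^3 + 7.2304*k^2 + 3.1624*k + 9.7536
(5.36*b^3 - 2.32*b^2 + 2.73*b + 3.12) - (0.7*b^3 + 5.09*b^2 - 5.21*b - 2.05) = 4.66*b^3 - 7.41*b^2 + 7.94*b + 5.17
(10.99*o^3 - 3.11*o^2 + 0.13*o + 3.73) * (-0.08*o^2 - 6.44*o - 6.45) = -0.8792*o^5 - 70.5268*o^4 - 50.8675*o^3 + 18.9239*o^2 - 24.8597*o - 24.0585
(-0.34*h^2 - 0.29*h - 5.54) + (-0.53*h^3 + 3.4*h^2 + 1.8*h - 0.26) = -0.53*h^3 + 3.06*h^2 + 1.51*h - 5.8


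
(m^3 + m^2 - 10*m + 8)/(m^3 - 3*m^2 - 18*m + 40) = (m - 1)/(m - 5)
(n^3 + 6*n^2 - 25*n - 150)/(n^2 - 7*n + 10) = (n^2 + 11*n + 30)/(n - 2)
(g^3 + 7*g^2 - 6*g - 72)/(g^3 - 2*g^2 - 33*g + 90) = (g + 4)/(g - 5)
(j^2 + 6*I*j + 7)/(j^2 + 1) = (j + 7*I)/(j + I)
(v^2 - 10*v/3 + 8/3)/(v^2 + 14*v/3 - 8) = (v - 2)/(v + 6)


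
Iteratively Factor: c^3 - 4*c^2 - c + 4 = (c + 1)*(c^2 - 5*c + 4) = (c - 4)*(c + 1)*(c - 1)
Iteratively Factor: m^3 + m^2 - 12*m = (m + 4)*(m^2 - 3*m) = (m - 3)*(m + 4)*(m)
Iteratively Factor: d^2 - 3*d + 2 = (d - 1)*(d - 2)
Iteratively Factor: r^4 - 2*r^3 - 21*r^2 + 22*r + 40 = (r + 4)*(r^3 - 6*r^2 + 3*r + 10) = (r - 2)*(r + 4)*(r^2 - 4*r - 5) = (r - 2)*(r + 1)*(r + 4)*(r - 5)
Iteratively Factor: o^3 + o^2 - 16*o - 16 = (o - 4)*(o^2 + 5*o + 4) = (o - 4)*(o + 4)*(o + 1)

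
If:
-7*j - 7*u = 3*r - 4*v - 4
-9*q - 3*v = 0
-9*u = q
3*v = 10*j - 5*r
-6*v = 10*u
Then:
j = 4/13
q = 0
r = 8/13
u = 0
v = 0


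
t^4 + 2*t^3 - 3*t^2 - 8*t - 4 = (t - 2)*(t + 1)^2*(t + 2)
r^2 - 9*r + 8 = (r - 8)*(r - 1)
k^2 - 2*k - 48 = (k - 8)*(k + 6)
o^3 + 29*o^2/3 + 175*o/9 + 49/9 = (o + 1/3)*(o + 7/3)*(o + 7)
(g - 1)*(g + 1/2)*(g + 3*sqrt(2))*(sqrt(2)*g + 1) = sqrt(2)*g^4 - sqrt(2)*g^3/2 + 7*g^3 - 7*g^2/2 + 5*sqrt(2)*g^2/2 - 7*g/2 - 3*sqrt(2)*g/2 - 3*sqrt(2)/2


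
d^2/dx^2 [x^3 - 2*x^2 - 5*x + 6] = 6*x - 4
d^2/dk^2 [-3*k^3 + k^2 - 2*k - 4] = 2 - 18*k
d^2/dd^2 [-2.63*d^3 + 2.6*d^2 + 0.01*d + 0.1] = 5.2 - 15.78*d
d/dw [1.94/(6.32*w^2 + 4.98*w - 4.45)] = (-24.5216*w - 9.6612)/(6.32*w^2 + 4.98*w - 4.45)^2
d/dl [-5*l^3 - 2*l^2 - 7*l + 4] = -15*l^2 - 4*l - 7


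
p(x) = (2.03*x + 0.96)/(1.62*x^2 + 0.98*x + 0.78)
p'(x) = (-3.24*x - 0.98)*(2.03*x + 0.96)/(1.62*x^2 + 0.98*x + 0.78)^2 + 2.03/(1.62*x^2 + 0.98*x + 0.78)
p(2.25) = 0.49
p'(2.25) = -0.18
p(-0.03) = 1.20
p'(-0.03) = 1.30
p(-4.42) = -0.29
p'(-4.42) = -0.06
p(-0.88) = -0.71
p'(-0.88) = 0.61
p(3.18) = 0.37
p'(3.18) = -0.10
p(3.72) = 0.32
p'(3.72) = -0.08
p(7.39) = 0.17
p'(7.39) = -0.02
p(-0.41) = 0.20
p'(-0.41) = 3.23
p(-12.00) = -0.11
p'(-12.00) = -0.01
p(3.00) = 0.39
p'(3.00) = -0.11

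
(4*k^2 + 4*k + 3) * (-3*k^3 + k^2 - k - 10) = -12*k^5 - 8*k^4 - 9*k^3 - 41*k^2 - 43*k - 30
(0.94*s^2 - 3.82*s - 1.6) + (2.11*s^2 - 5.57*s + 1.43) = 3.05*s^2 - 9.39*s - 0.17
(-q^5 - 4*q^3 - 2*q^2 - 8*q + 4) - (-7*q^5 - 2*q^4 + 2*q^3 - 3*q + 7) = 6*q^5 + 2*q^4 - 6*q^3 - 2*q^2 - 5*q - 3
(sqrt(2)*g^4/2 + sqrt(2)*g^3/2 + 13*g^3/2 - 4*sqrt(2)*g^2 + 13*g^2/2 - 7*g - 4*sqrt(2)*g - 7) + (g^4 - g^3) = sqrt(2)*g^4/2 + g^4 + sqrt(2)*g^3/2 + 11*g^3/2 - 4*sqrt(2)*g^2 + 13*g^2/2 - 7*g - 4*sqrt(2)*g - 7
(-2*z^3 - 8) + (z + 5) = -2*z^3 + z - 3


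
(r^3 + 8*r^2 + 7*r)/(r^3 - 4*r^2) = (r^2 + 8*r + 7)/(r*(r - 4))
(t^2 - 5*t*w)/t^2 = (t - 5*w)/t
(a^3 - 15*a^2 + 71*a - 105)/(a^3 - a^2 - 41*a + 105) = (a - 7)/(a + 7)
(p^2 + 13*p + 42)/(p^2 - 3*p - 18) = (p^2 + 13*p + 42)/(p^2 - 3*p - 18)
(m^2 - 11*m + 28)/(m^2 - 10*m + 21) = (m - 4)/(m - 3)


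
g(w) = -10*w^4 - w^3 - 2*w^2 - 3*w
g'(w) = -40*w^3 - 3*w^2 - 4*w - 3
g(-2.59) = -438.26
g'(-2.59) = 682.19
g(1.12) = -23.01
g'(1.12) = -67.44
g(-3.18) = -1001.13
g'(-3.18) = 1265.68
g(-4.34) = -3490.70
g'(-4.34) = 3227.71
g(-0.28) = 0.64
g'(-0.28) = -1.24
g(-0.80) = -2.46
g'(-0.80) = 18.76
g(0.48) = -2.54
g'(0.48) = -10.03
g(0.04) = -0.12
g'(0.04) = -3.17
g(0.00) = 0.00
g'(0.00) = -3.00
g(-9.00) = -65016.00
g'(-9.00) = 28950.00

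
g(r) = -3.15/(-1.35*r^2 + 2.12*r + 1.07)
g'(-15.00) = 0.00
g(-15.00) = 0.01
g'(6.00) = -0.04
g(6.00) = 0.09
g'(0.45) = 0.93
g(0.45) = -1.80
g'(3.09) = -0.71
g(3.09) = 0.60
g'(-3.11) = 0.10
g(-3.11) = 0.17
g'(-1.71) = 0.50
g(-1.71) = 0.48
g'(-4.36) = 0.04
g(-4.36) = 0.09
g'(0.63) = 0.38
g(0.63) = -1.68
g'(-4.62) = 0.03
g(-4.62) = 0.08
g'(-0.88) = 4.18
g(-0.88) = 1.71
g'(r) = -3.15*(2.7*r - 2.12)/(-1.35*r^2 + 2.12*r + 1.07)^2 = (6.678 - 8.505*r)/(-1.35*r^2 + 2.12*r + 1.07)^2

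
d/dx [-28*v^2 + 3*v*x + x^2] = 3*v + 2*x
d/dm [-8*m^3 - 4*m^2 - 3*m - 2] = -24*m^2 - 8*m - 3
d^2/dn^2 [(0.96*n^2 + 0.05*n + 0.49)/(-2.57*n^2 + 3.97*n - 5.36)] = (-20.250058*n^3 + 59.926746*n^2 + 34.129086*n - 59.234738)/(16.974593*n^6 - 78.664359*n^5 + 227.723331*n^4 - 390.696037*n^3 + 474.940488*n^2 - 342.169536*n + 153.990656)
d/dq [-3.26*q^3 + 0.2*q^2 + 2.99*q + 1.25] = -9.78*q^2 + 0.4*q + 2.99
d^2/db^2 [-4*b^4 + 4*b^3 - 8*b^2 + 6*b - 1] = -48*b^2 + 24*b - 16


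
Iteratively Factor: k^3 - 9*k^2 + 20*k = (k)*(k^2 - 9*k + 20) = k*(k - 5)*(k - 4)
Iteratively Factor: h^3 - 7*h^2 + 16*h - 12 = (h - 3)*(h^2 - 4*h + 4) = (h - 3)*(h - 2)*(h - 2)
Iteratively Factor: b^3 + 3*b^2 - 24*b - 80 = (b + 4)*(b^2 - b - 20) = (b - 5)*(b + 4)*(b + 4)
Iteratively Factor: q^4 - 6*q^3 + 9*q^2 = (q)*(q^3 - 6*q^2 + 9*q) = q*(q - 3)*(q^2 - 3*q) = q*(q - 3)^2*(q)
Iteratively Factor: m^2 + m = (m)*(m + 1)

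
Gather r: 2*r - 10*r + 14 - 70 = -8*r - 56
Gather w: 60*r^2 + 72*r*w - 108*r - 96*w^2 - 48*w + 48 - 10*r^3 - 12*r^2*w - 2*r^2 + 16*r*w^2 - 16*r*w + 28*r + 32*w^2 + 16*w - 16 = -10*r^3 + 58*r^2 - 80*r + w^2*(16*r - 64) + w*(-12*r^2 + 56*r - 32) + 32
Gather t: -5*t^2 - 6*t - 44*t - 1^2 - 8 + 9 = -5*t^2 - 50*t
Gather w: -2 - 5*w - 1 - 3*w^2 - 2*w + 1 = -3*w^2 - 7*w - 2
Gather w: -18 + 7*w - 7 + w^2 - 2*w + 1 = w^2 + 5*w - 24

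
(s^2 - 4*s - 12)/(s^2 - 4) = (s - 6)/(s - 2)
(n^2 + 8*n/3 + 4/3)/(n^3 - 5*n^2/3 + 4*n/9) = 3*(3*n^2 + 8*n + 4)/(n*(9*n^2 - 15*n + 4))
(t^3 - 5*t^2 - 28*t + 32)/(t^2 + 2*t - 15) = (t^3 - 5*t^2 - 28*t + 32)/(t^2 + 2*t - 15)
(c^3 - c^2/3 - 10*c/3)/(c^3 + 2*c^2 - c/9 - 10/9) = 3*c*(c - 2)/(3*c^2 + c - 2)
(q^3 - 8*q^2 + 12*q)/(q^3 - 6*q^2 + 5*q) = (q^2 - 8*q + 12)/(q^2 - 6*q + 5)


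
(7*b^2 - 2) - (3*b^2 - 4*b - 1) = 4*b^2 + 4*b - 1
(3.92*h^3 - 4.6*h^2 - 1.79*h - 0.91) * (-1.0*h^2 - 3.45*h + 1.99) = -3.92*h^5 - 8.924*h^4 + 25.4608*h^3 - 2.0685*h^2 - 0.4226*h - 1.8109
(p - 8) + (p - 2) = 2*p - 10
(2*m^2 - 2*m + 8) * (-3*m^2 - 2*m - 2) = -6*m^4 + 2*m^3 - 24*m^2 - 12*m - 16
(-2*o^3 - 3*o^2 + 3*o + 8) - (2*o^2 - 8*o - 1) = -2*o^3 - 5*o^2 + 11*o + 9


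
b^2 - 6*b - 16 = (b - 8)*(b + 2)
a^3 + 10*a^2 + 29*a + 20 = (a + 1)*(a + 4)*(a + 5)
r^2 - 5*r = r*(r - 5)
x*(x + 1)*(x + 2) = x^3 + 3*x^2 + 2*x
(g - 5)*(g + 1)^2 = g^3 - 3*g^2 - 9*g - 5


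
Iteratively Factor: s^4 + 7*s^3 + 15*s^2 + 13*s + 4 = (s + 4)*(s^3 + 3*s^2 + 3*s + 1) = (s + 1)*(s + 4)*(s^2 + 2*s + 1) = (s + 1)^2*(s + 4)*(s + 1)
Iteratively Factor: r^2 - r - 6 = (r + 2)*(r - 3)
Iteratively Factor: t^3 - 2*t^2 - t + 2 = (t - 1)*(t^2 - t - 2) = (t - 2)*(t - 1)*(t + 1)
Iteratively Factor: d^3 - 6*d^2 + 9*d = (d - 3)*(d^2 - 3*d) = d*(d - 3)*(d - 3)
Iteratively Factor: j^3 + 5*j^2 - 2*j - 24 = (j + 3)*(j^2 + 2*j - 8) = (j + 3)*(j + 4)*(j - 2)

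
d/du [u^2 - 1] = 2*u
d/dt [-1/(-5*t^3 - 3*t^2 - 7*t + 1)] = (-15*t^2 - 6*t - 7)/(5*t^3 + 3*t^2 + 7*t - 1)^2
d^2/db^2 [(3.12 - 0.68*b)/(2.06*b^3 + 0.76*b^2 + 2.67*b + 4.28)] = (-17.313888*b^5 + 152.492736*b^4 + 84.849488*b^3 + 185.721504*b^2 - 113.792448*b + 39.7284)/(8.741816*b^9 + 9.675408*b^8 + 37.560804*b^7 + 80.007712*b^6 + 88.887786*b^5 + 164.915412*b^4 + 184.351731*b^3 + 133.301028*b^2 + 146.730384*b + 78.402752)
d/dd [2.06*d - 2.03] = 2.06000000000000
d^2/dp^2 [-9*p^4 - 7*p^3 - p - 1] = 6*p*(-18*p - 7)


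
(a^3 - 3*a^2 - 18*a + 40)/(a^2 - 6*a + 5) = (a^2 + 2*a - 8)/(a - 1)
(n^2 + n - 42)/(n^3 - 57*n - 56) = (n - 6)/(n^2 - 7*n - 8)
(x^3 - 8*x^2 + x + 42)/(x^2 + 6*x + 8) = (x^2 - 10*x + 21)/(x + 4)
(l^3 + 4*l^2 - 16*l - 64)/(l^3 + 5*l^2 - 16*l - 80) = (l + 4)/(l + 5)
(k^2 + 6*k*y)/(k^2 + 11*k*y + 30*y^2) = k/(k + 5*y)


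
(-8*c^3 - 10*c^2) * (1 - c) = 8*c^4 + 2*c^3 - 10*c^2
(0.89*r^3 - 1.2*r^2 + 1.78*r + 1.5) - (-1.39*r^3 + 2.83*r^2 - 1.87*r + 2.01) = 2.28*r^3 - 4.03*r^2 + 3.65*r - 0.51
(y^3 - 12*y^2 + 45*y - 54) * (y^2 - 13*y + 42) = y^5 - 25*y^4 + 243*y^3 - 1143*y^2 + 2592*y - 2268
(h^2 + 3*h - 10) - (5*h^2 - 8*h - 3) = -4*h^2 + 11*h - 7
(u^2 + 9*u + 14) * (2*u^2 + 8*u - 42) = 2*u^4 + 26*u^3 + 58*u^2 - 266*u - 588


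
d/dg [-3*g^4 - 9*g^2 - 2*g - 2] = -12*g^3 - 18*g - 2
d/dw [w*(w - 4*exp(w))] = -w*(4*exp(w) - 1) + w - 4*exp(w)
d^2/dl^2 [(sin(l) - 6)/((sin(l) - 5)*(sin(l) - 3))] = (-sin(l)^5 + 16*sin(l)^4 - 52*sin(l)^3 - 132*sin(l)^2 + 693*sin(l) - 348)/((sin(l) - 5)^3*(sin(l) - 3)^3)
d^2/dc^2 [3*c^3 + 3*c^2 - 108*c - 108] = 18*c + 6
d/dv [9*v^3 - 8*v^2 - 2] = v*(27*v - 16)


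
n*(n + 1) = n^2 + n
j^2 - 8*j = j*(j - 8)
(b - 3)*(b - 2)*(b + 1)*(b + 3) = b^4 - b^3 - 11*b^2 + 9*b + 18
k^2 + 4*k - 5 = (k - 1)*(k + 5)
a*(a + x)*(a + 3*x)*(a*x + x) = a^4*x + 4*a^3*x^2 + a^3*x + 3*a^2*x^3 + 4*a^2*x^2 + 3*a*x^3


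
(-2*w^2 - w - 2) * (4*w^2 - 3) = -8*w^4 - 4*w^3 - 2*w^2 + 3*w + 6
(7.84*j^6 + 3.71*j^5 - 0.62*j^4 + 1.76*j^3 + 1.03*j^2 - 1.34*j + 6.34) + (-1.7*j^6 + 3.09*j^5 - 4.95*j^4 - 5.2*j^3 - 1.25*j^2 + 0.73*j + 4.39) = 6.14*j^6 + 6.8*j^5 - 5.57*j^4 - 3.44*j^3 - 0.22*j^2 - 0.61*j + 10.73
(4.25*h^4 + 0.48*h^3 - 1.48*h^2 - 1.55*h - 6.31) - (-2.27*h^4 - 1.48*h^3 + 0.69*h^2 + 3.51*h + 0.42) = 6.52*h^4 + 1.96*h^3 - 2.17*h^2 - 5.06*h - 6.73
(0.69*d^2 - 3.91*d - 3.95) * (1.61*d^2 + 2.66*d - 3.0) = 1.1109*d^4 - 4.4597*d^3 - 18.8301*d^2 + 1.223*d + 11.85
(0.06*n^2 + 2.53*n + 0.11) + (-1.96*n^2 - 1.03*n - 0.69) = -1.9*n^2 + 1.5*n - 0.58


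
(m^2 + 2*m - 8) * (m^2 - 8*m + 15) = m^4 - 6*m^3 - 9*m^2 + 94*m - 120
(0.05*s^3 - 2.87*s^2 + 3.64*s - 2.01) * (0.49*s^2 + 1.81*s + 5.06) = 0.0245*s^5 - 1.3158*s^4 - 3.1581*s^3 - 8.9187*s^2 + 14.7803*s - 10.1706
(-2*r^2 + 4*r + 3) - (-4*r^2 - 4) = 2*r^2 + 4*r + 7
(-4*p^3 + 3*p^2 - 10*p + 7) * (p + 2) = -4*p^4 - 5*p^3 - 4*p^2 - 13*p + 14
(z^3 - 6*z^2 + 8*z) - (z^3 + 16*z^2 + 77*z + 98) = -22*z^2 - 69*z - 98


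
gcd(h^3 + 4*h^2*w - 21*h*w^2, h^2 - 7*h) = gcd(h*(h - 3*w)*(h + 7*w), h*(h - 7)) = h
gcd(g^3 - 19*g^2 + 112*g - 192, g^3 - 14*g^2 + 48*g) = g - 8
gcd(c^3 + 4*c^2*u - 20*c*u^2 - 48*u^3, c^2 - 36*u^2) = c + 6*u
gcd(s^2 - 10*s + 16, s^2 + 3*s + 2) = 1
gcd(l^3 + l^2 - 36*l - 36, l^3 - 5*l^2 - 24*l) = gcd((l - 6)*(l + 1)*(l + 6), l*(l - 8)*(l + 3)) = 1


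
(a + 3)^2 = a^2 + 6*a + 9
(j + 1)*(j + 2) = j^2 + 3*j + 2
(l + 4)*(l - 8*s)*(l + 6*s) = l^3 - 2*l^2*s + 4*l^2 - 48*l*s^2 - 8*l*s - 192*s^2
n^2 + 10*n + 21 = (n + 3)*(n + 7)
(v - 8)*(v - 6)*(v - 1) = v^3 - 15*v^2 + 62*v - 48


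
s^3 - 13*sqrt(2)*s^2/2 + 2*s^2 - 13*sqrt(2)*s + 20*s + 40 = (s + 2)*(s - 4*sqrt(2))*(s - 5*sqrt(2)/2)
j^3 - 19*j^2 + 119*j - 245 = (j - 7)^2*(j - 5)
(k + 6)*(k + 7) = k^2 + 13*k + 42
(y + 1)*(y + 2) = y^2 + 3*y + 2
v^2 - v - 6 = (v - 3)*(v + 2)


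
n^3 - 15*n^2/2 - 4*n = n*(n - 8)*(n + 1/2)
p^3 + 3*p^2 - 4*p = p*(p - 1)*(p + 4)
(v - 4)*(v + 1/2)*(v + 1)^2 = v^4 - 3*v^3/2 - 8*v^2 - 15*v/2 - 2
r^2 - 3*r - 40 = (r - 8)*(r + 5)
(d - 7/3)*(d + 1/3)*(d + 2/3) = d^3 - 4*d^2/3 - 19*d/9 - 14/27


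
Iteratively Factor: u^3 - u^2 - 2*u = (u - 2)*(u^2 + u) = (u - 2)*(u + 1)*(u)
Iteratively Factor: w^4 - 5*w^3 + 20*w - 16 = (w - 1)*(w^3 - 4*w^2 - 4*w + 16) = (w - 1)*(w + 2)*(w^2 - 6*w + 8) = (w - 4)*(w - 1)*(w + 2)*(w - 2)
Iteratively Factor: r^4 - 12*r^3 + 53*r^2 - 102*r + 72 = (r - 2)*(r^3 - 10*r^2 + 33*r - 36) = (r - 3)*(r - 2)*(r^2 - 7*r + 12) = (r - 4)*(r - 3)*(r - 2)*(r - 3)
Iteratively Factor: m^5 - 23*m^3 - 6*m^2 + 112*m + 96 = (m - 4)*(m^4 + 4*m^3 - 7*m^2 - 34*m - 24) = (m - 4)*(m + 2)*(m^3 + 2*m^2 - 11*m - 12) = (m - 4)*(m - 3)*(m + 2)*(m^2 + 5*m + 4) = (m - 4)*(m - 3)*(m + 1)*(m + 2)*(m + 4)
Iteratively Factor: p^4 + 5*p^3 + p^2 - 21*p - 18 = (p + 3)*(p^3 + 2*p^2 - 5*p - 6) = (p + 1)*(p + 3)*(p^2 + p - 6) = (p - 2)*(p + 1)*(p + 3)*(p + 3)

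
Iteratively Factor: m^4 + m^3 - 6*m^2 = (m)*(m^3 + m^2 - 6*m) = m*(m - 2)*(m^2 + 3*m) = m*(m - 2)*(m + 3)*(m)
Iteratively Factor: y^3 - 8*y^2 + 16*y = (y)*(y^2 - 8*y + 16) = y*(y - 4)*(y - 4)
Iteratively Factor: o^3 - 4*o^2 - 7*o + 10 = (o - 5)*(o^2 + o - 2) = (o - 5)*(o - 1)*(o + 2)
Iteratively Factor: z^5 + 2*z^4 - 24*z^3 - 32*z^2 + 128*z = (z)*(z^4 + 2*z^3 - 24*z^2 - 32*z + 128) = z*(z + 4)*(z^3 - 2*z^2 - 16*z + 32) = z*(z - 2)*(z + 4)*(z^2 - 16) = z*(z - 4)*(z - 2)*(z + 4)*(z + 4)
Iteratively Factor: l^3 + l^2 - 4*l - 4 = (l + 2)*(l^2 - l - 2) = (l + 1)*(l + 2)*(l - 2)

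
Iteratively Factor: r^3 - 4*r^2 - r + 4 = (r - 4)*(r^2 - 1) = (r - 4)*(r + 1)*(r - 1)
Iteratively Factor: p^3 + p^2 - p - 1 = (p - 1)*(p^2 + 2*p + 1) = (p - 1)*(p + 1)*(p + 1)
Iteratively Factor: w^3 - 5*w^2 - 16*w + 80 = (w - 4)*(w^2 - w - 20) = (w - 4)*(w + 4)*(w - 5)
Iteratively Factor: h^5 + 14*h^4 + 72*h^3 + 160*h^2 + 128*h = (h + 4)*(h^4 + 10*h^3 + 32*h^2 + 32*h) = (h + 4)^2*(h^3 + 6*h^2 + 8*h) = (h + 2)*(h + 4)^2*(h^2 + 4*h) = (h + 2)*(h + 4)^3*(h)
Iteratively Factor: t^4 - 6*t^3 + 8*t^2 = (t)*(t^3 - 6*t^2 + 8*t) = t*(t - 4)*(t^2 - 2*t) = t*(t - 4)*(t - 2)*(t)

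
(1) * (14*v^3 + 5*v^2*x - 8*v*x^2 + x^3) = 14*v^3 + 5*v^2*x - 8*v*x^2 + x^3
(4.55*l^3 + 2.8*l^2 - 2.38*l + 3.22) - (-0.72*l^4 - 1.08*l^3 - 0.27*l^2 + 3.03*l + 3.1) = 0.72*l^4 + 5.63*l^3 + 3.07*l^2 - 5.41*l + 0.12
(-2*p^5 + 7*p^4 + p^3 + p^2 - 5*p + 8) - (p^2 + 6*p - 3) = -2*p^5 + 7*p^4 + p^3 - 11*p + 11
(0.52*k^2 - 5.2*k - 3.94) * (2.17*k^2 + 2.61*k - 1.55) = 1.1284*k^4 - 9.9268*k^3 - 22.9278*k^2 - 2.2234*k + 6.107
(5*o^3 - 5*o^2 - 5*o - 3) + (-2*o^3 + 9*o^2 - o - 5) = 3*o^3 + 4*o^2 - 6*o - 8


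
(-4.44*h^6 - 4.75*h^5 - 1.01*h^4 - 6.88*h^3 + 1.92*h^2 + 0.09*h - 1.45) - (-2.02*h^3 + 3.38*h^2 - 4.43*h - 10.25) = -4.44*h^6 - 4.75*h^5 - 1.01*h^4 - 4.86*h^3 - 1.46*h^2 + 4.52*h + 8.8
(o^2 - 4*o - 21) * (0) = 0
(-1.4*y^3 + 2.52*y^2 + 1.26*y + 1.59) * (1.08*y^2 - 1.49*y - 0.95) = -1.512*y^5 + 4.8076*y^4 - 1.064*y^3 - 2.5542*y^2 - 3.5661*y - 1.5105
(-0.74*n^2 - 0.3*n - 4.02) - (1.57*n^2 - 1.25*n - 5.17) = -2.31*n^2 + 0.95*n + 1.15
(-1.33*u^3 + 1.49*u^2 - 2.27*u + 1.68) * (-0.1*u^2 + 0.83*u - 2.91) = 0.133*u^5 - 1.2529*u^4 + 5.334*u^3 - 6.388*u^2 + 8.0001*u - 4.8888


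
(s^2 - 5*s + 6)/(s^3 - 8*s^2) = (s^2 - 5*s + 6)/(s^2*(s - 8))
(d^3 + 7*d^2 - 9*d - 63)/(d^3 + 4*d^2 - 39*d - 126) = (d - 3)/(d - 6)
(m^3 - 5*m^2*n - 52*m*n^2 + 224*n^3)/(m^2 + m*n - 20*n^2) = (m^2 - m*n - 56*n^2)/(m + 5*n)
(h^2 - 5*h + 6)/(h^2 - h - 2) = (h - 3)/(h + 1)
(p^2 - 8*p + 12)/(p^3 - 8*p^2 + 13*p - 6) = (p - 2)/(p^2 - 2*p + 1)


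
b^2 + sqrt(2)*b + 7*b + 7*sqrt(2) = (b + 7)*(b + sqrt(2))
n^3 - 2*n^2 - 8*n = n*(n - 4)*(n + 2)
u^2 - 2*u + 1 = (u - 1)^2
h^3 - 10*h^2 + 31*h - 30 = (h - 5)*(h - 3)*(h - 2)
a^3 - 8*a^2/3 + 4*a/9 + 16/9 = (a - 2)*(a - 4/3)*(a + 2/3)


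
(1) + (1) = 2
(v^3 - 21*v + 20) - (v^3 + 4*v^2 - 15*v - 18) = -4*v^2 - 6*v + 38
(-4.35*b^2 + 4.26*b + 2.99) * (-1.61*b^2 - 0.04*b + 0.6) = 7.0035*b^4 - 6.6846*b^3 - 7.5943*b^2 + 2.4364*b + 1.794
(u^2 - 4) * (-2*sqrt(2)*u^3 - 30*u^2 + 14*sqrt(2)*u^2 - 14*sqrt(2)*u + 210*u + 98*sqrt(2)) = -2*sqrt(2)*u^5 - 30*u^4 + 14*sqrt(2)*u^4 - 6*sqrt(2)*u^3 + 210*u^3 + 42*sqrt(2)*u^2 + 120*u^2 - 840*u + 56*sqrt(2)*u - 392*sqrt(2)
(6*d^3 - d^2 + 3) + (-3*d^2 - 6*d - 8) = 6*d^3 - 4*d^2 - 6*d - 5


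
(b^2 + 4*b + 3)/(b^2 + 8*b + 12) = (b^2 + 4*b + 3)/(b^2 + 8*b + 12)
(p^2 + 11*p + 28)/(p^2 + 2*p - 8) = (p + 7)/(p - 2)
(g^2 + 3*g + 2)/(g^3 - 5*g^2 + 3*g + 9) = (g + 2)/(g^2 - 6*g + 9)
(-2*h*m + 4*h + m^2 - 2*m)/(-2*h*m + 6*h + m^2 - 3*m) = (m - 2)/(m - 3)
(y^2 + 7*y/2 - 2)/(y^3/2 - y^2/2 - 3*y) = (-2*y^2 - 7*y + 4)/(y*(-y^2 + y + 6))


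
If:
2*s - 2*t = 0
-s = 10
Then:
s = -10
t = -10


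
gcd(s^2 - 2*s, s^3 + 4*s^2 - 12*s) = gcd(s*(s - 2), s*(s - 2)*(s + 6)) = s^2 - 2*s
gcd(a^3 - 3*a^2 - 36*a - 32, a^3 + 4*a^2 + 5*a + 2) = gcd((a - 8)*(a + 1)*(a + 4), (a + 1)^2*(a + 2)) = a + 1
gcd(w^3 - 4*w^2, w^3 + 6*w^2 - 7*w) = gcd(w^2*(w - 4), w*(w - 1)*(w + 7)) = w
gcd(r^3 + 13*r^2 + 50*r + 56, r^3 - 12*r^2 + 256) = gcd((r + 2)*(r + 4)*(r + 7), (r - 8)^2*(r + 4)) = r + 4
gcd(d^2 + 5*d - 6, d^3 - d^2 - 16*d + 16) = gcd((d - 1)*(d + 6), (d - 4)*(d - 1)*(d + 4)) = d - 1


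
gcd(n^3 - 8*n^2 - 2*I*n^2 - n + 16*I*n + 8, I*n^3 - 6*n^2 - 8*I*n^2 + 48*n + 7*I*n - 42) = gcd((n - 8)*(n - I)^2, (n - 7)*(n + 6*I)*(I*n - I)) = 1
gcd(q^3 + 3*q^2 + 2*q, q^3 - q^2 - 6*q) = q^2 + 2*q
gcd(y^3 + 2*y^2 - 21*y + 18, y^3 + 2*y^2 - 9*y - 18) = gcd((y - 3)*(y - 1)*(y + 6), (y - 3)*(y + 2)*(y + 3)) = y - 3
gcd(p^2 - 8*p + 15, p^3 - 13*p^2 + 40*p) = p - 5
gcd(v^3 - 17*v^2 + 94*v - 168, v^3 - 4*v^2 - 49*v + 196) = v^2 - 11*v + 28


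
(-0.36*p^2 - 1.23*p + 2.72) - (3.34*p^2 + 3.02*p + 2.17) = -3.7*p^2 - 4.25*p + 0.55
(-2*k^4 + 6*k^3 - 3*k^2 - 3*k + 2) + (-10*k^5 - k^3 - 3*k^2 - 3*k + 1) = -10*k^5 - 2*k^4 + 5*k^3 - 6*k^2 - 6*k + 3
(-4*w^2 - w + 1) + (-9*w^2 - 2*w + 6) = -13*w^2 - 3*w + 7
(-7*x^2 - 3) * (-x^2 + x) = 7*x^4 - 7*x^3 + 3*x^2 - 3*x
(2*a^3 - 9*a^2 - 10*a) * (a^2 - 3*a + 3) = 2*a^5 - 15*a^4 + 23*a^3 + 3*a^2 - 30*a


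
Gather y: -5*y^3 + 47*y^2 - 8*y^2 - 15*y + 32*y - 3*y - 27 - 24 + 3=-5*y^3 + 39*y^2 + 14*y - 48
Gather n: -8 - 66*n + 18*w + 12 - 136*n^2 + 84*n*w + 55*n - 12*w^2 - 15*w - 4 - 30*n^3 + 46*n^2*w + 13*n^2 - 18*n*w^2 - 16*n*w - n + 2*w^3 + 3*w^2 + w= -30*n^3 + n^2*(46*w - 123) + n*(-18*w^2 + 68*w - 12) + 2*w^3 - 9*w^2 + 4*w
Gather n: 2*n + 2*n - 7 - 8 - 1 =4*n - 16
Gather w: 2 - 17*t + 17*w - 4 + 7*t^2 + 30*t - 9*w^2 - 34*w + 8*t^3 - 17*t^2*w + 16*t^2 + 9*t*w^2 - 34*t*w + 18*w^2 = 8*t^3 + 23*t^2 + 13*t + w^2*(9*t + 9) + w*(-17*t^2 - 34*t - 17) - 2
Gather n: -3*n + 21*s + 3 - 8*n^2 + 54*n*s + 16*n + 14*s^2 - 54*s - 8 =-8*n^2 + n*(54*s + 13) + 14*s^2 - 33*s - 5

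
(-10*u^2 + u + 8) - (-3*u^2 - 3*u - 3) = -7*u^2 + 4*u + 11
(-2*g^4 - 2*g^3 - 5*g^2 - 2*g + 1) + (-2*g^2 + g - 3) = -2*g^4 - 2*g^3 - 7*g^2 - g - 2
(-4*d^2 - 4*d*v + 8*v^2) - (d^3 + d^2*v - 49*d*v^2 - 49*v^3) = -d^3 - d^2*v - 4*d^2 + 49*d*v^2 - 4*d*v + 49*v^3 + 8*v^2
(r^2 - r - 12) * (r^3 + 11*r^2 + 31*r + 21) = r^5 + 10*r^4 + 8*r^3 - 142*r^2 - 393*r - 252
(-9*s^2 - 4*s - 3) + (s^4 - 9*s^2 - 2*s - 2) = s^4 - 18*s^2 - 6*s - 5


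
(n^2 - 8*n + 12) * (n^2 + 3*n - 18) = n^4 - 5*n^3 - 30*n^2 + 180*n - 216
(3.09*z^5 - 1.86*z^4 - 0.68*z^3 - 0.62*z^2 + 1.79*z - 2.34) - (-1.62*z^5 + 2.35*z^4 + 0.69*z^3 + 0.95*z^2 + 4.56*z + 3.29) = 4.71*z^5 - 4.21*z^4 - 1.37*z^3 - 1.57*z^2 - 2.77*z - 5.63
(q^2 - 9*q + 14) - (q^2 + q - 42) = 56 - 10*q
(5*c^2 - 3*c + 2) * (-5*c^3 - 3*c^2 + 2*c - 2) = -25*c^5 + 9*c^3 - 22*c^2 + 10*c - 4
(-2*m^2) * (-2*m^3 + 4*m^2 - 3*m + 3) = 4*m^5 - 8*m^4 + 6*m^3 - 6*m^2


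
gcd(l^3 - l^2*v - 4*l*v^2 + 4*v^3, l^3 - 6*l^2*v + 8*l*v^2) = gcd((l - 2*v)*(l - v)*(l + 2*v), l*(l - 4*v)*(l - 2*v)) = -l + 2*v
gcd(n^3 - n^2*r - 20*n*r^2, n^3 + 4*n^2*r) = n^2 + 4*n*r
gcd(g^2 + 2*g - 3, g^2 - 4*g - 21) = g + 3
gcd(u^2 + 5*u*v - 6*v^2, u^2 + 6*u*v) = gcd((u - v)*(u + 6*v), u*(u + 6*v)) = u + 6*v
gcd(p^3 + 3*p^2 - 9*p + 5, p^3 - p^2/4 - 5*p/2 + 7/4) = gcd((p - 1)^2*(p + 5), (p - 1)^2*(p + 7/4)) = p^2 - 2*p + 1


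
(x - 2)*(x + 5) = x^2 + 3*x - 10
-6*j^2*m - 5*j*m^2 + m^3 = m*(-6*j + m)*(j + m)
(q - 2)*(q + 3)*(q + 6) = q^3 + 7*q^2 - 36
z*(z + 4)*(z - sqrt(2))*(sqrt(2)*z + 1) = sqrt(2)*z^4 - z^3 + 4*sqrt(2)*z^3 - 4*z^2 - sqrt(2)*z^2 - 4*sqrt(2)*z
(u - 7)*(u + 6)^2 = u^3 + 5*u^2 - 48*u - 252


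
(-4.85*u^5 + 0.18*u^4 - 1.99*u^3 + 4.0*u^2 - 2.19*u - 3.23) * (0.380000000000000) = -1.843*u^5 + 0.0684*u^4 - 0.7562*u^3 + 1.52*u^2 - 0.8322*u - 1.2274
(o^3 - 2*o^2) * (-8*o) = -8*o^4 + 16*o^3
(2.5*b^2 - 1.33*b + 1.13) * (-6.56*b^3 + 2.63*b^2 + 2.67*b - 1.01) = -16.4*b^5 + 15.2998*b^4 - 4.2357*b^3 - 3.1042*b^2 + 4.3604*b - 1.1413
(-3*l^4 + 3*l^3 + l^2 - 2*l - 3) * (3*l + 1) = -9*l^5 + 6*l^4 + 6*l^3 - 5*l^2 - 11*l - 3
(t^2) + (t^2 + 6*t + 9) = 2*t^2 + 6*t + 9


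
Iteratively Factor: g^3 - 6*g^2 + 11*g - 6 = (g - 3)*(g^2 - 3*g + 2) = (g - 3)*(g - 2)*(g - 1)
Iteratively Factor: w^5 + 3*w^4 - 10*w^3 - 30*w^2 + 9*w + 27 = (w + 3)*(w^4 - 10*w^2 + 9) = (w - 1)*(w + 3)*(w^3 + w^2 - 9*w - 9) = (w - 1)*(w + 1)*(w + 3)*(w^2 - 9) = (w - 3)*(w - 1)*(w + 1)*(w + 3)*(w + 3)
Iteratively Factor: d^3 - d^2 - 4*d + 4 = (d - 2)*(d^2 + d - 2) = (d - 2)*(d - 1)*(d + 2)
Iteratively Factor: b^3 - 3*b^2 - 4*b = (b)*(b^2 - 3*b - 4) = b*(b + 1)*(b - 4)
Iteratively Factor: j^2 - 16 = (j + 4)*(j - 4)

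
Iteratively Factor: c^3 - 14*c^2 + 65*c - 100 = (c - 4)*(c^2 - 10*c + 25) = (c - 5)*(c - 4)*(c - 5)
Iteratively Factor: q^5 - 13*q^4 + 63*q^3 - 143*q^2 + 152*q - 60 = (q - 2)*(q^4 - 11*q^3 + 41*q^2 - 61*q + 30) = (q - 5)*(q - 2)*(q^3 - 6*q^2 + 11*q - 6) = (q - 5)*(q - 2)*(q - 1)*(q^2 - 5*q + 6) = (q - 5)*(q - 2)^2*(q - 1)*(q - 3)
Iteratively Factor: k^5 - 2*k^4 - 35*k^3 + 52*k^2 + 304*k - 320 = (k - 4)*(k^4 + 2*k^3 - 27*k^2 - 56*k + 80) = (k - 4)*(k + 4)*(k^3 - 2*k^2 - 19*k + 20) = (k - 4)*(k - 1)*(k + 4)*(k^2 - k - 20) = (k - 5)*(k - 4)*(k - 1)*(k + 4)*(k + 4)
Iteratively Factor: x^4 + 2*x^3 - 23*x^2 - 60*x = (x)*(x^3 + 2*x^2 - 23*x - 60) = x*(x + 4)*(x^2 - 2*x - 15) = x*(x - 5)*(x + 4)*(x + 3)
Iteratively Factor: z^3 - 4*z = (z)*(z^2 - 4) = z*(z + 2)*(z - 2)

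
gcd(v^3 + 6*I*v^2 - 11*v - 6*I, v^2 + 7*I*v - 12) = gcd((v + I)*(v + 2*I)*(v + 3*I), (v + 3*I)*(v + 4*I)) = v + 3*I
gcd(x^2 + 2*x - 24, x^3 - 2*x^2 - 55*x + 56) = 1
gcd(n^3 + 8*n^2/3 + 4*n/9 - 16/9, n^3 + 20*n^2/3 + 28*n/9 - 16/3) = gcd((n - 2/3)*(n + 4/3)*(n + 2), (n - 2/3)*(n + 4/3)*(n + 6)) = n^2 + 2*n/3 - 8/9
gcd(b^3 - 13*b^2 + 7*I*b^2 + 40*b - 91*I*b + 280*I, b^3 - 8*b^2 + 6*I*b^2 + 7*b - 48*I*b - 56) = b^2 + b*(-8 + 7*I) - 56*I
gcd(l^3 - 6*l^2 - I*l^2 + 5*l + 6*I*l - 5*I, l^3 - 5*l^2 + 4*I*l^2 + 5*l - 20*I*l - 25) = l^2 + l*(-5 - I) + 5*I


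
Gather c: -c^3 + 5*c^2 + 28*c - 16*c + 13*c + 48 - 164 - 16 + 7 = -c^3 + 5*c^2 + 25*c - 125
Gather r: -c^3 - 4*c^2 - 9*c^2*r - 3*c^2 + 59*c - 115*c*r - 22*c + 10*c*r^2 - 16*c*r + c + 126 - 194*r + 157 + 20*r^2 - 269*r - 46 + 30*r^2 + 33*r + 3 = -c^3 - 7*c^2 + 38*c + r^2*(10*c + 50) + r*(-9*c^2 - 131*c - 430) + 240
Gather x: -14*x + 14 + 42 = 56 - 14*x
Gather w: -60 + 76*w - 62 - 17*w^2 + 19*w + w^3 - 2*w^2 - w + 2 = w^3 - 19*w^2 + 94*w - 120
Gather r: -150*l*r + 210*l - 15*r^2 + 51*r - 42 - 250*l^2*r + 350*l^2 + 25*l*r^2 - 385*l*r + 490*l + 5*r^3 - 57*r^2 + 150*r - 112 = 350*l^2 + 700*l + 5*r^3 + r^2*(25*l - 72) + r*(-250*l^2 - 535*l + 201) - 154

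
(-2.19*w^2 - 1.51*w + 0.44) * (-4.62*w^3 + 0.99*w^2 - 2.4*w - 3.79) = 10.1178*w^5 + 4.8081*w^4 + 1.7283*w^3 + 12.3597*w^2 + 4.6669*w - 1.6676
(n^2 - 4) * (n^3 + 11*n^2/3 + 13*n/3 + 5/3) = n^5 + 11*n^4/3 + n^3/3 - 13*n^2 - 52*n/3 - 20/3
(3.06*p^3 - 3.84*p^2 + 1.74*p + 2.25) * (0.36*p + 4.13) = 1.1016*p^4 + 11.2554*p^3 - 15.2328*p^2 + 7.9962*p + 9.2925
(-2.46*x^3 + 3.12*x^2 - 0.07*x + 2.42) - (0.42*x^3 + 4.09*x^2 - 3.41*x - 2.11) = -2.88*x^3 - 0.97*x^2 + 3.34*x + 4.53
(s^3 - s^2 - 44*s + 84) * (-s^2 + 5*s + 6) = -s^5 + 6*s^4 + 45*s^3 - 310*s^2 + 156*s + 504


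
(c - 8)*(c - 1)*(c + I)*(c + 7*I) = c^4 - 9*c^3 + 8*I*c^3 + c^2 - 72*I*c^2 + 63*c + 64*I*c - 56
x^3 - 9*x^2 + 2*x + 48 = (x - 8)*(x - 3)*(x + 2)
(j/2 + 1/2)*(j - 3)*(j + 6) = j^3/2 + 2*j^2 - 15*j/2 - 9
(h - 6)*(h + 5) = h^2 - h - 30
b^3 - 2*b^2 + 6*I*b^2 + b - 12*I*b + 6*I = (b - 1)^2*(b + 6*I)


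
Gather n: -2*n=-2*n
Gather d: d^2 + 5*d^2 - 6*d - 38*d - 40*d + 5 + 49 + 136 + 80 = 6*d^2 - 84*d + 270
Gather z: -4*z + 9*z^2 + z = 9*z^2 - 3*z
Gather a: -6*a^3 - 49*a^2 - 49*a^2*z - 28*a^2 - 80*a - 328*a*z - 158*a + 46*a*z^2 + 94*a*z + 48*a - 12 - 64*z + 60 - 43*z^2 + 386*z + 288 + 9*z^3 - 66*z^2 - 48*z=-6*a^3 + a^2*(-49*z - 77) + a*(46*z^2 - 234*z - 190) + 9*z^3 - 109*z^2 + 274*z + 336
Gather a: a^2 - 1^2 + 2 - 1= a^2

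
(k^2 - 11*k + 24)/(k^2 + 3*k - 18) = (k - 8)/(k + 6)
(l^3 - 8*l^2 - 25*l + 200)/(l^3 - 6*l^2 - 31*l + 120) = (l - 5)/(l - 3)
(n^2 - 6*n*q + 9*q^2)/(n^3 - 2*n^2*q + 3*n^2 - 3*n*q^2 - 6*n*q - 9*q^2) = (n - 3*q)/(n^2 + n*q + 3*n + 3*q)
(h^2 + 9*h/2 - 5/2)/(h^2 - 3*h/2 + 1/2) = (h + 5)/(h - 1)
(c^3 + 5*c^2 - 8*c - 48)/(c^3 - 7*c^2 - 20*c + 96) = (c + 4)/(c - 8)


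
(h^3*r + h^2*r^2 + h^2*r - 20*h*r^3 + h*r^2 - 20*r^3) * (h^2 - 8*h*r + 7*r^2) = h^5*r - 7*h^4*r^2 + h^4*r - 21*h^3*r^3 - 7*h^3*r^2 + 167*h^2*r^4 - 21*h^2*r^3 - 140*h*r^5 + 167*h*r^4 - 140*r^5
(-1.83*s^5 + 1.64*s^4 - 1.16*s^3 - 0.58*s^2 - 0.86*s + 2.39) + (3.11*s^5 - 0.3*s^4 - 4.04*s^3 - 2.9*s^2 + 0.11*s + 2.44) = 1.28*s^5 + 1.34*s^4 - 5.2*s^3 - 3.48*s^2 - 0.75*s + 4.83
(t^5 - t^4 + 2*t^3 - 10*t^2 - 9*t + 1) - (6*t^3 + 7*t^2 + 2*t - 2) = t^5 - t^4 - 4*t^3 - 17*t^2 - 11*t + 3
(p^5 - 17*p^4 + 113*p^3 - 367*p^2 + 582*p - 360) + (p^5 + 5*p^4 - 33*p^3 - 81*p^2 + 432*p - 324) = 2*p^5 - 12*p^4 + 80*p^3 - 448*p^2 + 1014*p - 684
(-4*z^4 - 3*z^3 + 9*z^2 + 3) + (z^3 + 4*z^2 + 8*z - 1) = -4*z^4 - 2*z^3 + 13*z^2 + 8*z + 2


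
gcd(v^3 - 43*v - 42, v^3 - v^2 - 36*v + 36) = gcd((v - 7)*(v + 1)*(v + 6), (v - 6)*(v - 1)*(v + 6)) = v + 6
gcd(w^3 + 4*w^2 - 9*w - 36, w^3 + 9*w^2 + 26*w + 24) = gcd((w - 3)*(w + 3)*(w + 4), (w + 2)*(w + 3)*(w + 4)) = w^2 + 7*w + 12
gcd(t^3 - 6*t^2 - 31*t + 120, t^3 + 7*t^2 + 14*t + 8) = 1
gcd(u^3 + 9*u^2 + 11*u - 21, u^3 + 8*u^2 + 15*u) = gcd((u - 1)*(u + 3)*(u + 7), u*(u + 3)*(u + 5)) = u + 3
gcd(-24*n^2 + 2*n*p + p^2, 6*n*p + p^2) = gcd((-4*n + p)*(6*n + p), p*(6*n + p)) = 6*n + p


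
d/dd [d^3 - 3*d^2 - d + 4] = 3*d^2 - 6*d - 1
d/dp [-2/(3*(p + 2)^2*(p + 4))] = 2*(3*p + 10)/(3*(p + 2)^3*(p + 4)^2)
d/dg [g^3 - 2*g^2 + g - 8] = 3*g^2 - 4*g + 1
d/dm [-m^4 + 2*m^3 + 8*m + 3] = -4*m^3 + 6*m^2 + 8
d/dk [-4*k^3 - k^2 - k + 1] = -12*k^2 - 2*k - 1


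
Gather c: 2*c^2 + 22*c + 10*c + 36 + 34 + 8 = 2*c^2 + 32*c + 78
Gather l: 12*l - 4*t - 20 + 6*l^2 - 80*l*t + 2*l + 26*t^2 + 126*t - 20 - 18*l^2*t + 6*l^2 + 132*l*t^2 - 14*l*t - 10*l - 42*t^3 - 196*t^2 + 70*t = l^2*(12 - 18*t) + l*(132*t^2 - 94*t + 4) - 42*t^3 - 170*t^2 + 192*t - 40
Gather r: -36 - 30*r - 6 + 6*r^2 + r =6*r^2 - 29*r - 42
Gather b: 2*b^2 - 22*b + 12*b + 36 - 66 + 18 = 2*b^2 - 10*b - 12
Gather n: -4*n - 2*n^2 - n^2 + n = -3*n^2 - 3*n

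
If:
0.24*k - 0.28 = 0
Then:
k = 1.17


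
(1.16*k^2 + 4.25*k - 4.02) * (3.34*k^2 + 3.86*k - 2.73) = 3.8744*k^4 + 18.6726*k^3 - 0.188599999999997*k^2 - 27.1197*k + 10.9746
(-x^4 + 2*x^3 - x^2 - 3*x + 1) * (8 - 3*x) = 3*x^5 - 14*x^4 + 19*x^3 + x^2 - 27*x + 8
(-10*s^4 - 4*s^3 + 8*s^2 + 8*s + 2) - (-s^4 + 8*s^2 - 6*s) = -9*s^4 - 4*s^3 + 14*s + 2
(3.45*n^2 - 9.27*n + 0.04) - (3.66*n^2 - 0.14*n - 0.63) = -0.21*n^2 - 9.13*n + 0.67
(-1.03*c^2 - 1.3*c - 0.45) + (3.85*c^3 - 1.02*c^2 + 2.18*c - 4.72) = 3.85*c^3 - 2.05*c^2 + 0.88*c - 5.17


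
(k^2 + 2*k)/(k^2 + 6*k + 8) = k/(k + 4)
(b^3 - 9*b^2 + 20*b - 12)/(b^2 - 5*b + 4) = (b^2 - 8*b + 12)/(b - 4)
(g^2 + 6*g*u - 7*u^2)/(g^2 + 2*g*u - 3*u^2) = (g + 7*u)/(g + 3*u)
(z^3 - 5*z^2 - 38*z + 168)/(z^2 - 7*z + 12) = (z^2 - z - 42)/(z - 3)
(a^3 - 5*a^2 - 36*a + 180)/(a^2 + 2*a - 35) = (a^2 - 36)/(a + 7)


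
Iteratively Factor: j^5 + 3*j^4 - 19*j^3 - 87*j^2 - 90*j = (j + 3)*(j^4 - 19*j^2 - 30*j) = (j - 5)*(j + 3)*(j^3 + 5*j^2 + 6*j) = j*(j - 5)*(j + 3)*(j^2 + 5*j + 6) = j*(j - 5)*(j + 2)*(j + 3)*(j + 3)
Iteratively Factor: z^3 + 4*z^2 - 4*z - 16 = (z + 2)*(z^2 + 2*z - 8) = (z + 2)*(z + 4)*(z - 2)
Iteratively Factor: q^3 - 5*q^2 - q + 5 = (q + 1)*(q^2 - 6*q + 5) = (q - 1)*(q + 1)*(q - 5)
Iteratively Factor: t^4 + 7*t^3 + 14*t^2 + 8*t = (t + 1)*(t^3 + 6*t^2 + 8*t) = (t + 1)*(t + 4)*(t^2 + 2*t) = (t + 1)*(t + 2)*(t + 4)*(t)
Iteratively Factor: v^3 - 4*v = (v + 2)*(v^2 - 2*v) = v*(v + 2)*(v - 2)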